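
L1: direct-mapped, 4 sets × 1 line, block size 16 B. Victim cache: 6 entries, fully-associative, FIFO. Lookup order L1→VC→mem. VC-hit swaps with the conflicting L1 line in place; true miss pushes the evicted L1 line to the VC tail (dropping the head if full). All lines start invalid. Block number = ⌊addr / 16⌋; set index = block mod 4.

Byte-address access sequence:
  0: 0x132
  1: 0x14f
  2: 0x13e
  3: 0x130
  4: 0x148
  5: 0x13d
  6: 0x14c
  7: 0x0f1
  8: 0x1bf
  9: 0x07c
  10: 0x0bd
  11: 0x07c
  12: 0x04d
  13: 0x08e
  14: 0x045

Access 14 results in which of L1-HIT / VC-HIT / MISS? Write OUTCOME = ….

0: 0x132 (blk 19, set 3) → MISS  vc=[]
1: 0x14f (blk 20, set 0) → MISS  vc=[]
2: 0x13e (blk 19, set 3) → L1-HIT  vc=[]
3: 0x130 (blk 19, set 3) → L1-HIT  vc=[]
4: 0x148 (blk 20, set 0) → L1-HIT  vc=[]
5: 0x13d (blk 19, set 3) → L1-HIT  vc=[]
6: 0x14c (blk 20, set 0) → L1-HIT  vc=[]
7: 0xf1 (blk 15, set 3) → MISS  vc=[19]
8: 0x1bf (blk 27, set 3) → MISS  vc=[19, 15]
9: 0x7c (blk 7, set 3) → MISS  vc=[19, 15, 27]
10: 0xbd (blk 11, set 3) → MISS  vc=[19, 15, 27, 7]
11: 0x7c (blk 7, set 3) → VC-HIT  vc=[19, 15, 27, 11]
12: 0x4d (blk 4, set 0) → MISS  vc=[19, 15, 27, 11, 20]
13: 0x8e (blk 8, set 0) → MISS  vc=[19, 15, 27, 11, 20, 4]
14: 0x45 (blk 4, set 0) → VC-HIT  vc=[19, 15, 27, 11, 20, 8]

OUTCOME = VC-HIT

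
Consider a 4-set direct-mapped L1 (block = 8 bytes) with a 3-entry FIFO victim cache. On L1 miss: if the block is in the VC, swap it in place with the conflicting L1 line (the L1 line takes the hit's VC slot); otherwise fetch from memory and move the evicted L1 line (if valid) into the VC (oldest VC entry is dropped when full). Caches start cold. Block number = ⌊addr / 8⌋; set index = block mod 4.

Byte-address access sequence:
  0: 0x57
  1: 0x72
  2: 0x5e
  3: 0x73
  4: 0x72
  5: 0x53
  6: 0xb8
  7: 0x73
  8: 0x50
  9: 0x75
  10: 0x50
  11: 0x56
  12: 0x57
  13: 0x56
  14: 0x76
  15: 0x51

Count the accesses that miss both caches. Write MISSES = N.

MISSES = 4

  [0] addr=0x57 blk=10 s=2: MISS | VC []
  [1] addr=0x72 blk=14 s=2: MISS | VC [10]
  [2] addr=0x5e blk=11 s=3: MISS | VC [10]
  [3] addr=0x73 blk=14 s=2: L1-HIT | VC [10]
  [4] addr=0x72 blk=14 s=2: L1-HIT | VC [10]
  [5] addr=0x53 blk=10 s=2: VC-HIT | VC [14]
  [6] addr=0xb8 blk=23 s=3: MISS | VC [14, 11]
  [7] addr=0x73 blk=14 s=2: VC-HIT | VC [10, 11]
  [8] addr=0x50 blk=10 s=2: VC-HIT | VC [14, 11]
  [9] addr=0x75 blk=14 s=2: VC-HIT | VC [10, 11]
  [10] addr=0x50 blk=10 s=2: VC-HIT | VC [14, 11]
  [11] addr=0x56 blk=10 s=2: L1-HIT | VC [14, 11]
  [12] addr=0x57 blk=10 s=2: L1-HIT | VC [14, 11]
  [13] addr=0x56 blk=10 s=2: L1-HIT | VC [14, 11]
  [14] addr=0x76 blk=14 s=2: VC-HIT | VC [10, 11]
  [15] addr=0x51 blk=10 s=2: VC-HIT | VC [14, 11]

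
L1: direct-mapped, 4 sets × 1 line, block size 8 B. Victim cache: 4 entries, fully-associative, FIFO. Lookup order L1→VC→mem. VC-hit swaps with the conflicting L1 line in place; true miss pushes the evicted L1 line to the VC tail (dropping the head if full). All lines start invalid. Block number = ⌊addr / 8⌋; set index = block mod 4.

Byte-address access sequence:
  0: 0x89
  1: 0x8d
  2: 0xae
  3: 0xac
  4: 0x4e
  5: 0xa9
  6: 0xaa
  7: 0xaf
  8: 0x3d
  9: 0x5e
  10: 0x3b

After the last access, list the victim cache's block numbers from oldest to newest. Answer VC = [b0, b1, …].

  [0] addr=0x89 blk=17 s=1: MISS | VC []
  [1] addr=0x8d blk=17 s=1: L1-HIT | VC []
  [2] addr=0xae blk=21 s=1: MISS | VC [17]
  [3] addr=0xac blk=21 s=1: L1-HIT | VC [17]
  [4] addr=0x4e blk=9 s=1: MISS | VC [17, 21]
  [5] addr=0xa9 blk=21 s=1: VC-HIT | VC [17, 9]
  [6] addr=0xaa blk=21 s=1: L1-HIT | VC [17, 9]
  [7] addr=0xaf blk=21 s=1: L1-HIT | VC [17, 9]
  [8] addr=0x3d blk=7 s=3: MISS | VC [17, 9]
  [9] addr=0x5e blk=11 s=3: MISS | VC [17, 9, 7]
  [10] addr=0x3b blk=7 s=3: VC-HIT | VC [17, 9, 11]

VC = [17, 9, 11]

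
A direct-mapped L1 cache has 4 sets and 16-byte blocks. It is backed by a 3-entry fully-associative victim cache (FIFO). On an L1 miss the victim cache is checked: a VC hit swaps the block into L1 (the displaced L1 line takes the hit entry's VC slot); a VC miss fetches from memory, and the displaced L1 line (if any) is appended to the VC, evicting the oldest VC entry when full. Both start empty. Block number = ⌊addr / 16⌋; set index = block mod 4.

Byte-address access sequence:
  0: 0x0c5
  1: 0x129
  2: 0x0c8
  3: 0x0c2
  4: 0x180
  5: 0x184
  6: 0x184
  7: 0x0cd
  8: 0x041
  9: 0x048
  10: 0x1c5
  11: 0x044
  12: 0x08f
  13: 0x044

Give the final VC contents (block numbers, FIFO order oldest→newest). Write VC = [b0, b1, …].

VC = [12, 28, 8]

0: 0xc5 (blk 12, set 0) → MISS  vc=[]
1: 0x129 (blk 18, set 2) → MISS  vc=[]
2: 0xc8 (blk 12, set 0) → L1-HIT  vc=[]
3: 0xc2 (blk 12, set 0) → L1-HIT  vc=[]
4: 0x180 (blk 24, set 0) → MISS  vc=[12]
5: 0x184 (blk 24, set 0) → L1-HIT  vc=[12]
6: 0x184 (blk 24, set 0) → L1-HIT  vc=[12]
7: 0xcd (blk 12, set 0) → VC-HIT  vc=[24]
8: 0x41 (blk 4, set 0) → MISS  vc=[24, 12]
9: 0x48 (blk 4, set 0) → L1-HIT  vc=[24, 12]
10: 0x1c5 (blk 28, set 0) → MISS  vc=[24, 12, 4]
11: 0x44 (blk 4, set 0) → VC-HIT  vc=[24, 12, 28]
12: 0x8f (blk 8, set 0) → MISS  vc=[12, 28, 4]
13: 0x44 (blk 4, set 0) → VC-HIT  vc=[12, 28, 8]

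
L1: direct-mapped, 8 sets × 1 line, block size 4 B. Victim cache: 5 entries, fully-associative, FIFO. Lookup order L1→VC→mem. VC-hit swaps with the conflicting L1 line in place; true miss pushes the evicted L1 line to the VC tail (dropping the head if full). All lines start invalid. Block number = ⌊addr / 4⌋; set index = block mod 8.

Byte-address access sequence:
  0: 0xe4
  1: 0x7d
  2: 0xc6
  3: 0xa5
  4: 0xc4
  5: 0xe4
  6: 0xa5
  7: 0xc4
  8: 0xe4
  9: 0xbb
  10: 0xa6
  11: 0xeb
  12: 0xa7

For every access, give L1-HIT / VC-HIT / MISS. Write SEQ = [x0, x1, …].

SEQ = [MISS, MISS, MISS, MISS, VC-HIT, VC-HIT, VC-HIT, VC-HIT, VC-HIT, MISS, VC-HIT, MISS, L1-HIT]

#0 0xe4→b57/s1 MISS; vc=[]
#1 0x7d→b31/s7 MISS; vc=[]
#2 0xc6→b49/s1 MISS; vc=[57]
#3 0xa5→b41/s1 MISS; vc=[57,49]
#4 0xc4→b49/s1 VC-HIT; vc=[57,41]
#5 0xe4→b57/s1 VC-HIT; vc=[49,41]
#6 0xa5→b41/s1 VC-HIT; vc=[49,57]
#7 0xc4→b49/s1 VC-HIT; vc=[41,57]
#8 0xe4→b57/s1 VC-HIT; vc=[41,49]
#9 0xbb→b46/s6 MISS; vc=[41,49]
#10 0xa6→b41/s1 VC-HIT; vc=[57,49]
#11 0xeb→b58/s2 MISS; vc=[57,49]
#12 0xa7→b41/s1 L1-HIT; vc=[57,49]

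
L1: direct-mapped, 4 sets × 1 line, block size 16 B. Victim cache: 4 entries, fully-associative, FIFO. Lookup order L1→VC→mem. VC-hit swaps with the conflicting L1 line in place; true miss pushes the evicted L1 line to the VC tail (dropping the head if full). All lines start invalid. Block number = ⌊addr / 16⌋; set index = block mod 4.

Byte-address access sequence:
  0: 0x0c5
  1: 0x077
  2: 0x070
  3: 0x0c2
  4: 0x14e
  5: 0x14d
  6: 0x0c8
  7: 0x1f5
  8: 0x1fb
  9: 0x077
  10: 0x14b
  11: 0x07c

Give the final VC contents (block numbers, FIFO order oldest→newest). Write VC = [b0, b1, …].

VC = [12, 31]

#0 0xc5→b12/s0 MISS; vc=[]
#1 0x77→b7/s3 MISS; vc=[]
#2 0x70→b7/s3 L1-HIT; vc=[]
#3 0xc2→b12/s0 L1-HIT; vc=[]
#4 0x14e→b20/s0 MISS; vc=[12]
#5 0x14d→b20/s0 L1-HIT; vc=[12]
#6 0xc8→b12/s0 VC-HIT; vc=[20]
#7 0x1f5→b31/s3 MISS; vc=[20,7]
#8 0x1fb→b31/s3 L1-HIT; vc=[20,7]
#9 0x77→b7/s3 VC-HIT; vc=[20,31]
#10 0x14b→b20/s0 VC-HIT; vc=[12,31]
#11 0x7c→b7/s3 L1-HIT; vc=[12,31]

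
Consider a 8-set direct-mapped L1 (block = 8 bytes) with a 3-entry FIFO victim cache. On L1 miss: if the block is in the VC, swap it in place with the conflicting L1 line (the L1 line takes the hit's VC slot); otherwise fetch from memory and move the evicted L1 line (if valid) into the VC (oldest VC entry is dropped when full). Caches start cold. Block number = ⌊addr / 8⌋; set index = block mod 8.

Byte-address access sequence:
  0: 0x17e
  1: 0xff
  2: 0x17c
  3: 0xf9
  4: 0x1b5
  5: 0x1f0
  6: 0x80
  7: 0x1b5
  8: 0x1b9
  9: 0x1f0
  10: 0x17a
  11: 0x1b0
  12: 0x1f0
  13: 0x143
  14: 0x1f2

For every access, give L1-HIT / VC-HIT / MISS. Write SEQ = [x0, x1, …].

SEQ = [MISS, MISS, VC-HIT, VC-HIT, MISS, MISS, MISS, VC-HIT, MISS, VC-HIT, VC-HIT, VC-HIT, VC-HIT, MISS, L1-HIT]

#0 0x17e→b47/s7 MISS; vc=[]
#1 0xff→b31/s7 MISS; vc=[47]
#2 0x17c→b47/s7 VC-HIT; vc=[31]
#3 0xf9→b31/s7 VC-HIT; vc=[47]
#4 0x1b5→b54/s6 MISS; vc=[47]
#5 0x1f0→b62/s6 MISS; vc=[47,54]
#6 0x80→b16/s0 MISS; vc=[47,54]
#7 0x1b5→b54/s6 VC-HIT; vc=[47,62]
#8 0x1b9→b55/s7 MISS; vc=[47,62,31]
#9 0x1f0→b62/s6 VC-HIT; vc=[47,54,31]
#10 0x17a→b47/s7 VC-HIT; vc=[55,54,31]
#11 0x1b0→b54/s6 VC-HIT; vc=[55,62,31]
#12 0x1f0→b62/s6 VC-HIT; vc=[55,54,31]
#13 0x143→b40/s0 MISS; vc=[54,31,16]
#14 0x1f2→b62/s6 L1-HIT; vc=[54,31,16]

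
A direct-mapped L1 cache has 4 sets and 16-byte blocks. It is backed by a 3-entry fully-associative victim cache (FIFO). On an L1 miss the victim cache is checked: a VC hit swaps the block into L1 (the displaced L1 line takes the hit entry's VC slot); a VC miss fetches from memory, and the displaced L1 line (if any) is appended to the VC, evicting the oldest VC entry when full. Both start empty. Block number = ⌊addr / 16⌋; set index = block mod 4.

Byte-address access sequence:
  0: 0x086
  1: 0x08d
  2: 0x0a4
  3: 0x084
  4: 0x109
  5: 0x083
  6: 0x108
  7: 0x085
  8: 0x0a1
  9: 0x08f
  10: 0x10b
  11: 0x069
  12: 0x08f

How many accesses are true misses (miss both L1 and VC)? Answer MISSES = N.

  [0] addr=0x86 blk=8 s=0: MISS | VC []
  [1] addr=0x8d blk=8 s=0: L1-HIT | VC []
  [2] addr=0xa4 blk=10 s=2: MISS | VC []
  [3] addr=0x84 blk=8 s=0: L1-HIT | VC []
  [4] addr=0x109 blk=16 s=0: MISS | VC [8]
  [5] addr=0x83 blk=8 s=0: VC-HIT | VC [16]
  [6] addr=0x108 blk=16 s=0: VC-HIT | VC [8]
  [7] addr=0x85 blk=8 s=0: VC-HIT | VC [16]
  [8] addr=0xa1 blk=10 s=2: L1-HIT | VC [16]
  [9] addr=0x8f blk=8 s=0: L1-HIT | VC [16]
  [10] addr=0x10b blk=16 s=0: VC-HIT | VC [8]
  [11] addr=0x69 blk=6 s=2: MISS | VC [8, 10]
  [12] addr=0x8f blk=8 s=0: VC-HIT | VC [16, 10]

MISSES = 4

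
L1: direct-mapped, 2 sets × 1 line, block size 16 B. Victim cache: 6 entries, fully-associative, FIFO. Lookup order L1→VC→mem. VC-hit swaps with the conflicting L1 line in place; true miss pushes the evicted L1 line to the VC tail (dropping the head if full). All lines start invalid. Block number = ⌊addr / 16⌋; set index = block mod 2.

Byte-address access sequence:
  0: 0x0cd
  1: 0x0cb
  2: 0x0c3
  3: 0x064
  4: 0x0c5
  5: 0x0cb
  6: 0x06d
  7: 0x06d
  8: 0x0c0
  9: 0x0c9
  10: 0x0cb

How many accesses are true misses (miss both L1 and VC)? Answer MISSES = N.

  [0] addr=0xcd blk=12 s=0: MISS | VC []
  [1] addr=0xcb blk=12 s=0: L1-HIT | VC []
  [2] addr=0xc3 blk=12 s=0: L1-HIT | VC []
  [3] addr=0x64 blk=6 s=0: MISS | VC [12]
  [4] addr=0xc5 blk=12 s=0: VC-HIT | VC [6]
  [5] addr=0xcb blk=12 s=0: L1-HIT | VC [6]
  [6] addr=0x6d blk=6 s=0: VC-HIT | VC [12]
  [7] addr=0x6d blk=6 s=0: L1-HIT | VC [12]
  [8] addr=0xc0 blk=12 s=0: VC-HIT | VC [6]
  [9] addr=0xc9 blk=12 s=0: L1-HIT | VC [6]
  [10] addr=0xcb blk=12 s=0: L1-HIT | VC [6]

MISSES = 2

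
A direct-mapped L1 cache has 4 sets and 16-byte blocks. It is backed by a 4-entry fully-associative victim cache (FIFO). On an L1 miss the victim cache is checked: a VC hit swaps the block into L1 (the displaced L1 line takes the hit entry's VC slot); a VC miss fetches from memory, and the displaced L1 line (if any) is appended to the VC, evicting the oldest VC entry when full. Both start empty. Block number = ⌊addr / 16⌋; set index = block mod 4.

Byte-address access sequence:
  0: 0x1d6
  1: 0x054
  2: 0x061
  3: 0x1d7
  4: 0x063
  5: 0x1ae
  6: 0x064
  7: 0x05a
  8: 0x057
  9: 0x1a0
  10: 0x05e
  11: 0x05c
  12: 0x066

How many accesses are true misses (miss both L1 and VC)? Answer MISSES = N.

  [0] addr=0x1d6 blk=29 s=1: MISS | VC []
  [1] addr=0x54 blk=5 s=1: MISS | VC [29]
  [2] addr=0x61 blk=6 s=2: MISS | VC [29]
  [3] addr=0x1d7 blk=29 s=1: VC-HIT | VC [5]
  [4] addr=0x63 blk=6 s=2: L1-HIT | VC [5]
  [5] addr=0x1ae blk=26 s=2: MISS | VC [5, 6]
  [6] addr=0x64 blk=6 s=2: VC-HIT | VC [5, 26]
  [7] addr=0x5a blk=5 s=1: VC-HIT | VC [29, 26]
  [8] addr=0x57 blk=5 s=1: L1-HIT | VC [29, 26]
  [9] addr=0x1a0 blk=26 s=2: VC-HIT | VC [29, 6]
  [10] addr=0x5e blk=5 s=1: L1-HIT | VC [29, 6]
  [11] addr=0x5c blk=5 s=1: L1-HIT | VC [29, 6]
  [12] addr=0x66 blk=6 s=2: VC-HIT | VC [29, 26]

MISSES = 4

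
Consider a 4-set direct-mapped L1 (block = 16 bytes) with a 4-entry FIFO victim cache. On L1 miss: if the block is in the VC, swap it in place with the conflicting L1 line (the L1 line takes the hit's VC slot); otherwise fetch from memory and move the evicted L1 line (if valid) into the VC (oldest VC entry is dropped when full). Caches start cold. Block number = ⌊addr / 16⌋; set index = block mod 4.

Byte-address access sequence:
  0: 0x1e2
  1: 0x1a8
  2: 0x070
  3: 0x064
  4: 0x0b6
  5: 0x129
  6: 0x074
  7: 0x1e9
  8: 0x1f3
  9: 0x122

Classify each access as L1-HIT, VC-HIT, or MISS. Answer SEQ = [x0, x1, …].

  [0] addr=0x1e2 blk=30 s=2: MISS | VC []
  [1] addr=0x1a8 blk=26 s=2: MISS | VC [30]
  [2] addr=0x70 blk=7 s=3: MISS | VC [30]
  [3] addr=0x64 blk=6 s=2: MISS | VC [30, 26]
  [4] addr=0xb6 blk=11 s=3: MISS | VC [30, 26, 7]
  [5] addr=0x129 blk=18 s=2: MISS | VC [30, 26, 7, 6]
  [6] addr=0x74 blk=7 s=3: VC-HIT | VC [30, 26, 11, 6]
  [7] addr=0x1e9 blk=30 s=2: VC-HIT | VC [18, 26, 11, 6]
  [8] addr=0x1f3 blk=31 s=3: MISS | VC [26, 11, 6, 7]
  [9] addr=0x122 blk=18 s=2: MISS | VC [11, 6, 7, 30]

SEQ = [MISS, MISS, MISS, MISS, MISS, MISS, VC-HIT, VC-HIT, MISS, MISS]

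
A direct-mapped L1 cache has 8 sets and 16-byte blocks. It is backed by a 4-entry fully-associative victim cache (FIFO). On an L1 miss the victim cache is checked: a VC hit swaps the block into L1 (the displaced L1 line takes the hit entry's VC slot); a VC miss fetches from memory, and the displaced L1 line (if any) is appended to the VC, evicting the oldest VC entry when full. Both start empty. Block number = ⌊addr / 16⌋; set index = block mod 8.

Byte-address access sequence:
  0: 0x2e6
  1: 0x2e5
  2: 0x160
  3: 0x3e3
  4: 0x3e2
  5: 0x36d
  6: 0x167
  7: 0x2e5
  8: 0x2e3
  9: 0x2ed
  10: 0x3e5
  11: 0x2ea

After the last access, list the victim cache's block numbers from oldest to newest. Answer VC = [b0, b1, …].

#0 0x2e6→b46/s6 MISS; vc=[]
#1 0x2e5→b46/s6 L1-HIT; vc=[]
#2 0x160→b22/s6 MISS; vc=[46]
#3 0x3e3→b62/s6 MISS; vc=[46,22]
#4 0x3e2→b62/s6 L1-HIT; vc=[46,22]
#5 0x36d→b54/s6 MISS; vc=[46,22,62]
#6 0x167→b22/s6 VC-HIT; vc=[46,54,62]
#7 0x2e5→b46/s6 VC-HIT; vc=[22,54,62]
#8 0x2e3→b46/s6 L1-HIT; vc=[22,54,62]
#9 0x2ed→b46/s6 L1-HIT; vc=[22,54,62]
#10 0x3e5→b62/s6 VC-HIT; vc=[22,54,46]
#11 0x2ea→b46/s6 VC-HIT; vc=[22,54,62]

VC = [22, 54, 62]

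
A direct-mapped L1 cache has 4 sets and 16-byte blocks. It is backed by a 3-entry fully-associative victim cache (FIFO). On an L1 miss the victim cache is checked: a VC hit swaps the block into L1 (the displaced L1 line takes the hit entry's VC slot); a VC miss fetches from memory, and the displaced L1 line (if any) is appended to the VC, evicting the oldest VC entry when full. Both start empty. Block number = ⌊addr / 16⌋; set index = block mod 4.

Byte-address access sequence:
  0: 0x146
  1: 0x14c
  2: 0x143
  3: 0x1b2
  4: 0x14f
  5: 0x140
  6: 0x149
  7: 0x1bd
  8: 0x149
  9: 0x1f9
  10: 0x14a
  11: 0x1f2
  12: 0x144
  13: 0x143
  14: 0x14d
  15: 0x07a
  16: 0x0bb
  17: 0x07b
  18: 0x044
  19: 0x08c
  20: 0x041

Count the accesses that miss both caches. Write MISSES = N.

0: 0x146 (blk 20, set 0) → MISS  vc=[]
1: 0x14c (blk 20, set 0) → L1-HIT  vc=[]
2: 0x143 (blk 20, set 0) → L1-HIT  vc=[]
3: 0x1b2 (blk 27, set 3) → MISS  vc=[]
4: 0x14f (blk 20, set 0) → L1-HIT  vc=[]
5: 0x140 (blk 20, set 0) → L1-HIT  vc=[]
6: 0x149 (blk 20, set 0) → L1-HIT  vc=[]
7: 0x1bd (blk 27, set 3) → L1-HIT  vc=[]
8: 0x149 (blk 20, set 0) → L1-HIT  vc=[]
9: 0x1f9 (blk 31, set 3) → MISS  vc=[27]
10: 0x14a (blk 20, set 0) → L1-HIT  vc=[27]
11: 0x1f2 (blk 31, set 3) → L1-HIT  vc=[27]
12: 0x144 (blk 20, set 0) → L1-HIT  vc=[27]
13: 0x143 (blk 20, set 0) → L1-HIT  vc=[27]
14: 0x14d (blk 20, set 0) → L1-HIT  vc=[27]
15: 0x7a (blk 7, set 3) → MISS  vc=[27, 31]
16: 0xbb (blk 11, set 3) → MISS  vc=[27, 31, 7]
17: 0x7b (blk 7, set 3) → VC-HIT  vc=[27, 31, 11]
18: 0x44 (blk 4, set 0) → MISS  vc=[31, 11, 20]
19: 0x8c (blk 8, set 0) → MISS  vc=[11, 20, 4]
20: 0x41 (blk 4, set 0) → VC-HIT  vc=[11, 20, 8]

MISSES = 7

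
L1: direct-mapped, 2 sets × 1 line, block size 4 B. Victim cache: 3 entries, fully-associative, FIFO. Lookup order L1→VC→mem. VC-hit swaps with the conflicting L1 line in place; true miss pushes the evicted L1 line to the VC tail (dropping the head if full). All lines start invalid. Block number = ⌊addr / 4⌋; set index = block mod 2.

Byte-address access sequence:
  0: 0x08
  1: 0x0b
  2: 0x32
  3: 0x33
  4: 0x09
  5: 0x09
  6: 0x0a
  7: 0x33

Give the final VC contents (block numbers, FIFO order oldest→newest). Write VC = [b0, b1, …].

VC = [2]

  [0] addr=0x8 blk=2 s=0: MISS | VC []
  [1] addr=0xb blk=2 s=0: L1-HIT | VC []
  [2] addr=0x32 blk=12 s=0: MISS | VC [2]
  [3] addr=0x33 blk=12 s=0: L1-HIT | VC [2]
  [4] addr=0x9 blk=2 s=0: VC-HIT | VC [12]
  [5] addr=0x9 blk=2 s=0: L1-HIT | VC [12]
  [6] addr=0xa blk=2 s=0: L1-HIT | VC [12]
  [7] addr=0x33 blk=12 s=0: VC-HIT | VC [2]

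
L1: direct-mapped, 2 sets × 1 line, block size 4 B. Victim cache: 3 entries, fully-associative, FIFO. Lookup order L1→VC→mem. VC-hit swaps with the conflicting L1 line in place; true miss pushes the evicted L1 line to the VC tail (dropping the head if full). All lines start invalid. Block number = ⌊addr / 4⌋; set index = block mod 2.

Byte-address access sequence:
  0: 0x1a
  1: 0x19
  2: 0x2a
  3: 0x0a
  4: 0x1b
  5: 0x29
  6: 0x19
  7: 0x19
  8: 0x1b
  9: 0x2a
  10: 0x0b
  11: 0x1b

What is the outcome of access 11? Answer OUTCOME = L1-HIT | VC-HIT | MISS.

OUTCOME = VC-HIT

#0 0x1a→b6/s0 MISS; vc=[]
#1 0x19→b6/s0 L1-HIT; vc=[]
#2 0x2a→b10/s0 MISS; vc=[6]
#3 0xa→b2/s0 MISS; vc=[6,10]
#4 0x1b→b6/s0 VC-HIT; vc=[2,10]
#5 0x29→b10/s0 VC-HIT; vc=[2,6]
#6 0x19→b6/s0 VC-HIT; vc=[2,10]
#7 0x19→b6/s0 L1-HIT; vc=[2,10]
#8 0x1b→b6/s0 L1-HIT; vc=[2,10]
#9 0x2a→b10/s0 VC-HIT; vc=[2,6]
#10 0xb→b2/s0 VC-HIT; vc=[10,6]
#11 0x1b→b6/s0 VC-HIT; vc=[10,2]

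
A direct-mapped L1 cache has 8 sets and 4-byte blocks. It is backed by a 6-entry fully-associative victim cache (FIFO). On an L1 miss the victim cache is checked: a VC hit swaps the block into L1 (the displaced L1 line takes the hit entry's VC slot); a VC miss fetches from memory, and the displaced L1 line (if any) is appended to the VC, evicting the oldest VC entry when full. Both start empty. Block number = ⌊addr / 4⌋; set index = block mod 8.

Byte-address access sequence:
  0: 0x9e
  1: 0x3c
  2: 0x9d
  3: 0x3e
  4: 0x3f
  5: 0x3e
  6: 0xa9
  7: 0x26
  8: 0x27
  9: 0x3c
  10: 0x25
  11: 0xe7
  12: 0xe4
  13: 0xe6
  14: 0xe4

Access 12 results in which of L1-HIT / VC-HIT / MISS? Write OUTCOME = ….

OUTCOME = L1-HIT

0: 0x9e (blk 39, set 7) → MISS  vc=[]
1: 0x3c (blk 15, set 7) → MISS  vc=[39]
2: 0x9d (blk 39, set 7) → VC-HIT  vc=[15]
3: 0x3e (blk 15, set 7) → VC-HIT  vc=[39]
4: 0x3f (blk 15, set 7) → L1-HIT  vc=[39]
5: 0x3e (blk 15, set 7) → L1-HIT  vc=[39]
6: 0xa9 (blk 42, set 2) → MISS  vc=[39]
7: 0x26 (blk 9, set 1) → MISS  vc=[39]
8: 0x27 (blk 9, set 1) → L1-HIT  vc=[39]
9: 0x3c (blk 15, set 7) → L1-HIT  vc=[39]
10: 0x25 (blk 9, set 1) → L1-HIT  vc=[39]
11: 0xe7 (blk 57, set 1) → MISS  vc=[39, 9]
12: 0xe4 (blk 57, set 1) → L1-HIT  vc=[39, 9]
13: 0xe6 (blk 57, set 1) → L1-HIT  vc=[39, 9]
14: 0xe4 (blk 57, set 1) → L1-HIT  vc=[39, 9]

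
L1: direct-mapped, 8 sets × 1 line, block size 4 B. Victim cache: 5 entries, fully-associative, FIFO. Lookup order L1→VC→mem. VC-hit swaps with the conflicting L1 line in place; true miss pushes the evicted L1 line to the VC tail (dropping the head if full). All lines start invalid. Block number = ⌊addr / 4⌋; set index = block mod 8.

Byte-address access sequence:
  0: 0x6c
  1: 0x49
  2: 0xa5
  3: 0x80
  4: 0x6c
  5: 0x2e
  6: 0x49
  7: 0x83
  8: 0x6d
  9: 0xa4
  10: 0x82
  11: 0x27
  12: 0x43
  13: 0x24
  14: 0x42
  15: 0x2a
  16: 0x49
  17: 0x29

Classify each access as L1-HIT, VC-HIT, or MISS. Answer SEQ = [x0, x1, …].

SEQ = [MISS, MISS, MISS, MISS, L1-HIT, MISS, L1-HIT, L1-HIT, VC-HIT, L1-HIT, L1-HIT, MISS, MISS, L1-HIT, L1-HIT, MISS, VC-HIT, VC-HIT]

#0 0x6c→b27/s3 MISS; vc=[]
#1 0x49→b18/s2 MISS; vc=[]
#2 0xa5→b41/s1 MISS; vc=[]
#3 0x80→b32/s0 MISS; vc=[]
#4 0x6c→b27/s3 L1-HIT; vc=[]
#5 0x2e→b11/s3 MISS; vc=[27]
#6 0x49→b18/s2 L1-HIT; vc=[27]
#7 0x83→b32/s0 L1-HIT; vc=[27]
#8 0x6d→b27/s3 VC-HIT; vc=[11]
#9 0xa4→b41/s1 L1-HIT; vc=[11]
#10 0x82→b32/s0 L1-HIT; vc=[11]
#11 0x27→b9/s1 MISS; vc=[11,41]
#12 0x43→b16/s0 MISS; vc=[11,41,32]
#13 0x24→b9/s1 L1-HIT; vc=[11,41,32]
#14 0x42→b16/s0 L1-HIT; vc=[11,41,32]
#15 0x2a→b10/s2 MISS; vc=[11,41,32,18]
#16 0x49→b18/s2 VC-HIT; vc=[11,41,32,10]
#17 0x29→b10/s2 VC-HIT; vc=[11,41,32,18]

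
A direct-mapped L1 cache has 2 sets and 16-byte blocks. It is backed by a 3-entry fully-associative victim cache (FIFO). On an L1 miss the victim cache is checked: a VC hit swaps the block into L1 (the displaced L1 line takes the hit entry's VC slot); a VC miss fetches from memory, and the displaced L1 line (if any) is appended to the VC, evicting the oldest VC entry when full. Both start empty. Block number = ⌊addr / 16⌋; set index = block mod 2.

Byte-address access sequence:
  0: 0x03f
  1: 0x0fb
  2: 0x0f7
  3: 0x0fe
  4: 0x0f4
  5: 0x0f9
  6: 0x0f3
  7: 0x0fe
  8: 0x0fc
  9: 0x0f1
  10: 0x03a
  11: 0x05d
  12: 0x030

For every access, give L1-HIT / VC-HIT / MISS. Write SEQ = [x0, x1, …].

0: 0x3f (blk 3, set 1) → MISS  vc=[]
1: 0xfb (blk 15, set 1) → MISS  vc=[3]
2: 0xf7 (blk 15, set 1) → L1-HIT  vc=[3]
3: 0xfe (blk 15, set 1) → L1-HIT  vc=[3]
4: 0xf4 (blk 15, set 1) → L1-HIT  vc=[3]
5: 0xf9 (blk 15, set 1) → L1-HIT  vc=[3]
6: 0xf3 (blk 15, set 1) → L1-HIT  vc=[3]
7: 0xfe (blk 15, set 1) → L1-HIT  vc=[3]
8: 0xfc (blk 15, set 1) → L1-HIT  vc=[3]
9: 0xf1 (blk 15, set 1) → L1-HIT  vc=[3]
10: 0x3a (blk 3, set 1) → VC-HIT  vc=[15]
11: 0x5d (blk 5, set 1) → MISS  vc=[15, 3]
12: 0x30 (blk 3, set 1) → VC-HIT  vc=[15, 5]

SEQ = [MISS, MISS, L1-HIT, L1-HIT, L1-HIT, L1-HIT, L1-HIT, L1-HIT, L1-HIT, L1-HIT, VC-HIT, MISS, VC-HIT]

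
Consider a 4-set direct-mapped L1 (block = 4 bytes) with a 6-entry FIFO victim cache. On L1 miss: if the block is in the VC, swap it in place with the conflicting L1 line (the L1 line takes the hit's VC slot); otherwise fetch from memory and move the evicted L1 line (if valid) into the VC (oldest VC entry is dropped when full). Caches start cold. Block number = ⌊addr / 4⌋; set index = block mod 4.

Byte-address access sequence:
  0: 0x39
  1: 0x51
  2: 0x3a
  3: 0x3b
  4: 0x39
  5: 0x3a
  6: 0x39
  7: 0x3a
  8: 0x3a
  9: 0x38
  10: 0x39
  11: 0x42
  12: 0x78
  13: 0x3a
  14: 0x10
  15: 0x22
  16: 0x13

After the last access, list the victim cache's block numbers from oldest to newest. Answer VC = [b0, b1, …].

VC = [20, 30, 16, 8]

  [0] addr=0x39 blk=14 s=2: MISS | VC []
  [1] addr=0x51 blk=20 s=0: MISS | VC []
  [2] addr=0x3a blk=14 s=2: L1-HIT | VC []
  [3] addr=0x3b blk=14 s=2: L1-HIT | VC []
  [4] addr=0x39 blk=14 s=2: L1-HIT | VC []
  [5] addr=0x3a blk=14 s=2: L1-HIT | VC []
  [6] addr=0x39 blk=14 s=2: L1-HIT | VC []
  [7] addr=0x3a blk=14 s=2: L1-HIT | VC []
  [8] addr=0x3a blk=14 s=2: L1-HIT | VC []
  [9] addr=0x38 blk=14 s=2: L1-HIT | VC []
  [10] addr=0x39 blk=14 s=2: L1-HIT | VC []
  [11] addr=0x42 blk=16 s=0: MISS | VC [20]
  [12] addr=0x78 blk=30 s=2: MISS | VC [20, 14]
  [13] addr=0x3a blk=14 s=2: VC-HIT | VC [20, 30]
  [14] addr=0x10 blk=4 s=0: MISS | VC [20, 30, 16]
  [15] addr=0x22 blk=8 s=0: MISS | VC [20, 30, 16, 4]
  [16] addr=0x13 blk=4 s=0: VC-HIT | VC [20, 30, 16, 8]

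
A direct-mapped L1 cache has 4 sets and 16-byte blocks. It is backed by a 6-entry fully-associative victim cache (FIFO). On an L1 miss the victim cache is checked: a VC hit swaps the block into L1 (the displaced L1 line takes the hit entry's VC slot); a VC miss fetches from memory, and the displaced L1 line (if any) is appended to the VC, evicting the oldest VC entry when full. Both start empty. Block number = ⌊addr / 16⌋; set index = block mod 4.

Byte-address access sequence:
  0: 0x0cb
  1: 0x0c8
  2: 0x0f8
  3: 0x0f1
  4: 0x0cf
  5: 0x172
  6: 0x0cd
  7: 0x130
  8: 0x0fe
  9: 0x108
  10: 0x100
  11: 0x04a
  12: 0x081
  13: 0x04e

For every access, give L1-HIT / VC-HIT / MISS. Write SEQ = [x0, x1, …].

SEQ = [MISS, L1-HIT, MISS, L1-HIT, L1-HIT, MISS, L1-HIT, MISS, VC-HIT, MISS, L1-HIT, MISS, MISS, VC-HIT]

#0 0xcb→b12/s0 MISS; vc=[]
#1 0xc8→b12/s0 L1-HIT; vc=[]
#2 0xf8→b15/s3 MISS; vc=[]
#3 0xf1→b15/s3 L1-HIT; vc=[]
#4 0xcf→b12/s0 L1-HIT; vc=[]
#5 0x172→b23/s3 MISS; vc=[15]
#6 0xcd→b12/s0 L1-HIT; vc=[15]
#7 0x130→b19/s3 MISS; vc=[15,23]
#8 0xfe→b15/s3 VC-HIT; vc=[19,23]
#9 0x108→b16/s0 MISS; vc=[19,23,12]
#10 0x100→b16/s0 L1-HIT; vc=[19,23,12]
#11 0x4a→b4/s0 MISS; vc=[19,23,12,16]
#12 0x81→b8/s0 MISS; vc=[19,23,12,16,4]
#13 0x4e→b4/s0 VC-HIT; vc=[19,23,12,16,8]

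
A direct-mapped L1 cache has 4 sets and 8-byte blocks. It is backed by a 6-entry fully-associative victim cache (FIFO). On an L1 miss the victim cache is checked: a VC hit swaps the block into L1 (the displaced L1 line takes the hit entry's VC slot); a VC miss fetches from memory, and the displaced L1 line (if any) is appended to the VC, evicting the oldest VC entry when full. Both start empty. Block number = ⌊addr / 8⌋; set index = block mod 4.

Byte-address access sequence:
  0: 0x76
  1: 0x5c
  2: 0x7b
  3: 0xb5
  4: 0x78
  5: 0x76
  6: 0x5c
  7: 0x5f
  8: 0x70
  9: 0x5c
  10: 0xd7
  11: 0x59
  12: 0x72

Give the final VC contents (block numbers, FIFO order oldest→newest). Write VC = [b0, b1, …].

  [0] addr=0x76 blk=14 s=2: MISS | VC []
  [1] addr=0x5c blk=11 s=3: MISS | VC []
  [2] addr=0x7b blk=15 s=3: MISS | VC [11]
  [3] addr=0xb5 blk=22 s=2: MISS | VC [11, 14]
  [4] addr=0x78 blk=15 s=3: L1-HIT | VC [11, 14]
  [5] addr=0x76 blk=14 s=2: VC-HIT | VC [11, 22]
  [6] addr=0x5c blk=11 s=3: VC-HIT | VC [15, 22]
  [7] addr=0x5f blk=11 s=3: L1-HIT | VC [15, 22]
  [8] addr=0x70 blk=14 s=2: L1-HIT | VC [15, 22]
  [9] addr=0x5c blk=11 s=3: L1-HIT | VC [15, 22]
  [10] addr=0xd7 blk=26 s=2: MISS | VC [15, 22, 14]
  [11] addr=0x59 blk=11 s=3: L1-HIT | VC [15, 22, 14]
  [12] addr=0x72 blk=14 s=2: VC-HIT | VC [15, 22, 26]

VC = [15, 22, 26]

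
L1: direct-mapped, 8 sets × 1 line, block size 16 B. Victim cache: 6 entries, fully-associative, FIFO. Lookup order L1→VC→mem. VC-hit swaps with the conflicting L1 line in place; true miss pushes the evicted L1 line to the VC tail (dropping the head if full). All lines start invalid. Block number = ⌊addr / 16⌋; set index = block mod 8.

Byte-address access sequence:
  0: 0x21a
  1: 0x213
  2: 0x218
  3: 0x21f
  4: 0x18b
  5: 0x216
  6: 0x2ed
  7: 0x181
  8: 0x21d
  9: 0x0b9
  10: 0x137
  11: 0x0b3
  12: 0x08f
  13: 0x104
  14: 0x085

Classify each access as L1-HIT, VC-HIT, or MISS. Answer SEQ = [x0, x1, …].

  [0] addr=0x21a blk=33 s=1: MISS | VC []
  [1] addr=0x213 blk=33 s=1: L1-HIT | VC []
  [2] addr=0x218 blk=33 s=1: L1-HIT | VC []
  [3] addr=0x21f blk=33 s=1: L1-HIT | VC []
  [4] addr=0x18b blk=24 s=0: MISS | VC []
  [5] addr=0x216 blk=33 s=1: L1-HIT | VC []
  [6] addr=0x2ed blk=46 s=6: MISS | VC []
  [7] addr=0x181 blk=24 s=0: L1-HIT | VC []
  [8] addr=0x21d blk=33 s=1: L1-HIT | VC []
  [9] addr=0xb9 blk=11 s=3: MISS | VC []
  [10] addr=0x137 blk=19 s=3: MISS | VC [11]
  [11] addr=0xb3 blk=11 s=3: VC-HIT | VC [19]
  [12] addr=0x8f blk=8 s=0: MISS | VC [19, 24]
  [13] addr=0x104 blk=16 s=0: MISS | VC [19, 24, 8]
  [14] addr=0x85 blk=8 s=0: VC-HIT | VC [19, 24, 16]

SEQ = [MISS, L1-HIT, L1-HIT, L1-HIT, MISS, L1-HIT, MISS, L1-HIT, L1-HIT, MISS, MISS, VC-HIT, MISS, MISS, VC-HIT]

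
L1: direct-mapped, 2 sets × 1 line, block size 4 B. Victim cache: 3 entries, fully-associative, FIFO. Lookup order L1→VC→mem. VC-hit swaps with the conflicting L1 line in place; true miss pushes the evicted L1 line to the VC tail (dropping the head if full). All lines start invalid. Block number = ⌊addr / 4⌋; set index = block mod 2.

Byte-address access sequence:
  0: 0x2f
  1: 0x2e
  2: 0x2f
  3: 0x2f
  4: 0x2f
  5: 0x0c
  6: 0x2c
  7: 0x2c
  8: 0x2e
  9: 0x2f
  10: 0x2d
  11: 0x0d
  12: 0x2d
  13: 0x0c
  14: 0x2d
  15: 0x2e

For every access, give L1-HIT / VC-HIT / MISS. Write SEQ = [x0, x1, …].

  [0] addr=0x2f blk=11 s=1: MISS | VC []
  [1] addr=0x2e blk=11 s=1: L1-HIT | VC []
  [2] addr=0x2f blk=11 s=1: L1-HIT | VC []
  [3] addr=0x2f blk=11 s=1: L1-HIT | VC []
  [4] addr=0x2f blk=11 s=1: L1-HIT | VC []
  [5] addr=0xc blk=3 s=1: MISS | VC [11]
  [6] addr=0x2c blk=11 s=1: VC-HIT | VC [3]
  [7] addr=0x2c blk=11 s=1: L1-HIT | VC [3]
  [8] addr=0x2e blk=11 s=1: L1-HIT | VC [3]
  [9] addr=0x2f blk=11 s=1: L1-HIT | VC [3]
  [10] addr=0x2d blk=11 s=1: L1-HIT | VC [3]
  [11] addr=0xd blk=3 s=1: VC-HIT | VC [11]
  [12] addr=0x2d blk=11 s=1: VC-HIT | VC [3]
  [13] addr=0xc blk=3 s=1: VC-HIT | VC [11]
  [14] addr=0x2d blk=11 s=1: VC-HIT | VC [3]
  [15] addr=0x2e blk=11 s=1: L1-HIT | VC [3]

SEQ = [MISS, L1-HIT, L1-HIT, L1-HIT, L1-HIT, MISS, VC-HIT, L1-HIT, L1-HIT, L1-HIT, L1-HIT, VC-HIT, VC-HIT, VC-HIT, VC-HIT, L1-HIT]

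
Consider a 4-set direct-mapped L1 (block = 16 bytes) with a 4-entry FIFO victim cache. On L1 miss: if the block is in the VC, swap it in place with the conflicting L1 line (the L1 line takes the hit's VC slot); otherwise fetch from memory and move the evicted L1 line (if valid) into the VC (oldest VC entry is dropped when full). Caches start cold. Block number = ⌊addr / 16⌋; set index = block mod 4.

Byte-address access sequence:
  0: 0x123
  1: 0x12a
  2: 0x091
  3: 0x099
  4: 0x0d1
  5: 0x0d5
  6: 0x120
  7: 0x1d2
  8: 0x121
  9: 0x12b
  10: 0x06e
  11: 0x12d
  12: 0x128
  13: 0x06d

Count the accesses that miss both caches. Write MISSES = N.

MISSES = 5

0: 0x123 (blk 18, set 2) → MISS  vc=[]
1: 0x12a (blk 18, set 2) → L1-HIT  vc=[]
2: 0x91 (blk 9, set 1) → MISS  vc=[]
3: 0x99 (blk 9, set 1) → L1-HIT  vc=[]
4: 0xd1 (blk 13, set 1) → MISS  vc=[9]
5: 0xd5 (blk 13, set 1) → L1-HIT  vc=[9]
6: 0x120 (blk 18, set 2) → L1-HIT  vc=[9]
7: 0x1d2 (blk 29, set 1) → MISS  vc=[9, 13]
8: 0x121 (blk 18, set 2) → L1-HIT  vc=[9, 13]
9: 0x12b (blk 18, set 2) → L1-HIT  vc=[9, 13]
10: 0x6e (blk 6, set 2) → MISS  vc=[9, 13, 18]
11: 0x12d (blk 18, set 2) → VC-HIT  vc=[9, 13, 6]
12: 0x128 (blk 18, set 2) → L1-HIT  vc=[9, 13, 6]
13: 0x6d (blk 6, set 2) → VC-HIT  vc=[9, 13, 18]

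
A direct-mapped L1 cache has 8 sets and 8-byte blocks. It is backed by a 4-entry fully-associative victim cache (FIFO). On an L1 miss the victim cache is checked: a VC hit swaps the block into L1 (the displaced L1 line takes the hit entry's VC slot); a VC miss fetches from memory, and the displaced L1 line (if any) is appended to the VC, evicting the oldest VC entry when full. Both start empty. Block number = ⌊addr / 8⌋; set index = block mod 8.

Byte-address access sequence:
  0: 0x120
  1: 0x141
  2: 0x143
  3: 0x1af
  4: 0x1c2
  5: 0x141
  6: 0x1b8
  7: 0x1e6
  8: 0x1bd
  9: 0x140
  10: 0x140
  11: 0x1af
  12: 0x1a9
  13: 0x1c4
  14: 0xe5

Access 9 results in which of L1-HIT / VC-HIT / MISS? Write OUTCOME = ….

OUTCOME = L1-HIT

  [0] addr=0x120 blk=36 s=4: MISS | VC []
  [1] addr=0x141 blk=40 s=0: MISS | VC []
  [2] addr=0x143 blk=40 s=0: L1-HIT | VC []
  [3] addr=0x1af blk=53 s=5: MISS | VC []
  [4] addr=0x1c2 blk=56 s=0: MISS | VC [40]
  [5] addr=0x141 blk=40 s=0: VC-HIT | VC [56]
  [6] addr=0x1b8 blk=55 s=7: MISS | VC [56]
  [7] addr=0x1e6 blk=60 s=4: MISS | VC [56, 36]
  [8] addr=0x1bd blk=55 s=7: L1-HIT | VC [56, 36]
  [9] addr=0x140 blk=40 s=0: L1-HIT | VC [56, 36]
  [10] addr=0x140 blk=40 s=0: L1-HIT | VC [56, 36]
  [11] addr=0x1af blk=53 s=5: L1-HIT | VC [56, 36]
  [12] addr=0x1a9 blk=53 s=5: L1-HIT | VC [56, 36]
  [13] addr=0x1c4 blk=56 s=0: VC-HIT | VC [40, 36]
  [14] addr=0xe5 blk=28 s=4: MISS | VC [40, 36, 60]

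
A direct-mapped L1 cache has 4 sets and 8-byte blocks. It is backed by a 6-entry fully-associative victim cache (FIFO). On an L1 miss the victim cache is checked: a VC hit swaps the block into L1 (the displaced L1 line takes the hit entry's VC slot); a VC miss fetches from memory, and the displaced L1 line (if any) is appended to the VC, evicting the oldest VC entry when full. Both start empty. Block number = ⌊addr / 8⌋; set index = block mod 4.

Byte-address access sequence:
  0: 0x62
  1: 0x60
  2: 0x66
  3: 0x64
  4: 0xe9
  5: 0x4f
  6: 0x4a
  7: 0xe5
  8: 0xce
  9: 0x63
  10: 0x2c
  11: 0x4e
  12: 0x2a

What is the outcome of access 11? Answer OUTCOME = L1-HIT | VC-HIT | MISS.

0: 0x62 (blk 12, set 0) → MISS  vc=[]
1: 0x60 (blk 12, set 0) → L1-HIT  vc=[]
2: 0x66 (blk 12, set 0) → L1-HIT  vc=[]
3: 0x64 (blk 12, set 0) → L1-HIT  vc=[]
4: 0xe9 (blk 29, set 1) → MISS  vc=[]
5: 0x4f (blk 9, set 1) → MISS  vc=[29]
6: 0x4a (blk 9, set 1) → L1-HIT  vc=[29]
7: 0xe5 (blk 28, set 0) → MISS  vc=[29, 12]
8: 0xce (blk 25, set 1) → MISS  vc=[29, 12, 9]
9: 0x63 (blk 12, set 0) → VC-HIT  vc=[29, 28, 9]
10: 0x2c (blk 5, set 1) → MISS  vc=[29, 28, 9, 25]
11: 0x4e (blk 9, set 1) → VC-HIT  vc=[29, 28, 5, 25]
12: 0x2a (blk 5, set 1) → VC-HIT  vc=[29, 28, 9, 25]

OUTCOME = VC-HIT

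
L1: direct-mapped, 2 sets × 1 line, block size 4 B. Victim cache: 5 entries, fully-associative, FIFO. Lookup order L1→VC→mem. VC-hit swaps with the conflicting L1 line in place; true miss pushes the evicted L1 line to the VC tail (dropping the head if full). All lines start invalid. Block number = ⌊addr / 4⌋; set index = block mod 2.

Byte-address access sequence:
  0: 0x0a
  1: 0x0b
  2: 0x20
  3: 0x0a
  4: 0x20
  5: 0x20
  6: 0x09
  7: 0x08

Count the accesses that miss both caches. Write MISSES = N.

MISSES = 2

  [0] addr=0xa blk=2 s=0: MISS | VC []
  [1] addr=0xb blk=2 s=0: L1-HIT | VC []
  [2] addr=0x20 blk=8 s=0: MISS | VC [2]
  [3] addr=0xa blk=2 s=0: VC-HIT | VC [8]
  [4] addr=0x20 blk=8 s=0: VC-HIT | VC [2]
  [5] addr=0x20 blk=8 s=0: L1-HIT | VC [2]
  [6] addr=0x9 blk=2 s=0: VC-HIT | VC [8]
  [7] addr=0x8 blk=2 s=0: L1-HIT | VC [8]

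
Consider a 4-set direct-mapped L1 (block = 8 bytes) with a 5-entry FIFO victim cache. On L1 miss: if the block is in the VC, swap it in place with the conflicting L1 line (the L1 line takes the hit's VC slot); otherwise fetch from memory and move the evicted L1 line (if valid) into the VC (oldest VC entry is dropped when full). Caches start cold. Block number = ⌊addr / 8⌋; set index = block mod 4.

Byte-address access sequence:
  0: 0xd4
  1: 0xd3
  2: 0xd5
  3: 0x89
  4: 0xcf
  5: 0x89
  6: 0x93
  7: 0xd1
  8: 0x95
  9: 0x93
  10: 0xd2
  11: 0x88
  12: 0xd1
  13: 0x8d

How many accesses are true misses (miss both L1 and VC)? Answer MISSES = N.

MISSES = 4

0: 0xd4 (blk 26, set 2) → MISS  vc=[]
1: 0xd3 (blk 26, set 2) → L1-HIT  vc=[]
2: 0xd5 (blk 26, set 2) → L1-HIT  vc=[]
3: 0x89 (blk 17, set 1) → MISS  vc=[]
4: 0xcf (blk 25, set 1) → MISS  vc=[17]
5: 0x89 (blk 17, set 1) → VC-HIT  vc=[25]
6: 0x93 (blk 18, set 2) → MISS  vc=[25, 26]
7: 0xd1 (blk 26, set 2) → VC-HIT  vc=[25, 18]
8: 0x95 (blk 18, set 2) → VC-HIT  vc=[25, 26]
9: 0x93 (blk 18, set 2) → L1-HIT  vc=[25, 26]
10: 0xd2 (blk 26, set 2) → VC-HIT  vc=[25, 18]
11: 0x88 (blk 17, set 1) → L1-HIT  vc=[25, 18]
12: 0xd1 (blk 26, set 2) → L1-HIT  vc=[25, 18]
13: 0x8d (blk 17, set 1) → L1-HIT  vc=[25, 18]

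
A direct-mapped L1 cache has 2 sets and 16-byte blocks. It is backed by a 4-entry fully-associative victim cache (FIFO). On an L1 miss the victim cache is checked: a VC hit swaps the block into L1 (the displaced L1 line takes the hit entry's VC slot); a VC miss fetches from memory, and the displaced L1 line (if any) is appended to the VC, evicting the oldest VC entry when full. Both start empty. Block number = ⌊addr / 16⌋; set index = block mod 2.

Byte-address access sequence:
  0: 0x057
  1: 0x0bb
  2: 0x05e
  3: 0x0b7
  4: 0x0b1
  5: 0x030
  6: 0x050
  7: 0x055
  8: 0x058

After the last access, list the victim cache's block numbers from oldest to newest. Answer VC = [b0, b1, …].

VC = [3, 11]

  [0] addr=0x57 blk=5 s=1: MISS | VC []
  [1] addr=0xbb blk=11 s=1: MISS | VC [5]
  [2] addr=0x5e blk=5 s=1: VC-HIT | VC [11]
  [3] addr=0xb7 blk=11 s=1: VC-HIT | VC [5]
  [4] addr=0xb1 blk=11 s=1: L1-HIT | VC [5]
  [5] addr=0x30 blk=3 s=1: MISS | VC [5, 11]
  [6] addr=0x50 blk=5 s=1: VC-HIT | VC [3, 11]
  [7] addr=0x55 blk=5 s=1: L1-HIT | VC [3, 11]
  [8] addr=0x58 blk=5 s=1: L1-HIT | VC [3, 11]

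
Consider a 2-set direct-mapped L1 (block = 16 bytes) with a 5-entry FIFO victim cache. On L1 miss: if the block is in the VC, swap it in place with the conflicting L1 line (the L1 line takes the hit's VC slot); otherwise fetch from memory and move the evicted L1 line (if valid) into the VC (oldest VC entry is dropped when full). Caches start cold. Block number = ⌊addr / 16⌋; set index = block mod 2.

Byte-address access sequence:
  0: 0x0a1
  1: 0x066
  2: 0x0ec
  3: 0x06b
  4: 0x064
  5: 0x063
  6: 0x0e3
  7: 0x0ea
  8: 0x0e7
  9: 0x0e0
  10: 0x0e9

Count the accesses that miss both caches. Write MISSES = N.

MISSES = 3

0: 0xa1 (blk 10, set 0) → MISS  vc=[]
1: 0x66 (blk 6, set 0) → MISS  vc=[10]
2: 0xec (blk 14, set 0) → MISS  vc=[10, 6]
3: 0x6b (blk 6, set 0) → VC-HIT  vc=[10, 14]
4: 0x64 (blk 6, set 0) → L1-HIT  vc=[10, 14]
5: 0x63 (blk 6, set 0) → L1-HIT  vc=[10, 14]
6: 0xe3 (blk 14, set 0) → VC-HIT  vc=[10, 6]
7: 0xea (blk 14, set 0) → L1-HIT  vc=[10, 6]
8: 0xe7 (blk 14, set 0) → L1-HIT  vc=[10, 6]
9: 0xe0 (blk 14, set 0) → L1-HIT  vc=[10, 6]
10: 0xe9 (blk 14, set 0) → L1-HIT  vc=[10, 6]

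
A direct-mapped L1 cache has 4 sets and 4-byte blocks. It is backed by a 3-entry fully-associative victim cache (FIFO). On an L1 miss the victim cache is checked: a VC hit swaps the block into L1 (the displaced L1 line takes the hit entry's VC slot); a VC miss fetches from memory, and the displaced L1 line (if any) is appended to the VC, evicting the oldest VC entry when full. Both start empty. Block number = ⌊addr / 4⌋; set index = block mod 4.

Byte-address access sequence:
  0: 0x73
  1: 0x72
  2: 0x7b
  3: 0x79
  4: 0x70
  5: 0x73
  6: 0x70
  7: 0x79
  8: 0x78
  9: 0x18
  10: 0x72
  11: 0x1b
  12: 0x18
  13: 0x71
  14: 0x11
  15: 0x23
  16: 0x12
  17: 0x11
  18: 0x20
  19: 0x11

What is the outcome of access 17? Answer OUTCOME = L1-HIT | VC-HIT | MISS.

0: 0x73 (blk 28, set 0) → MISS  vc=[]
1: 0x72 (blk 28, set 0) → L1-HIT  vc=[]
2: 0x7b (blk 30, set 2) → MISS  vc=[]
3: 0x79 (blk 30, set 2) → L1-HIT  vc=[]
4: 0x70 (blk 28, set 0) → L1-HIT  vc=[]
5: 0x73 (blk 28, set 0) → L1-HIT  vc=[]
6: 0x70 (blk 28, set 0) → L1-HIT  vc=[]
7: 0x79 (blk 30, set 2) → L1-HIT  vc=[]
8: 0x78 (blk 30, set 2) → L1-HIT  vc=[]
9: 0x18 (blk 6, set 2) → MISS  vc=[30]
10: 0x72 (blk 28, set 0) → L1-HIT  vc=[30]
11: 0x1b (blk 6, set 2) → L1-HIT  vc=[30]
12: 0x18 (blk 6, set 2) → L1-HIT  vc=[30]
13: 0x71 (blk 28, set 0) → L1-HIT  vc=[30]
14: 0x11 (blk 4, set 0) → MISS  vc=[30, 28]
15: 0x23 (blk 8, set 0) → MISS  vc=[30, 28, 4]
16: 0x12 (blk 4, set 0) → VC-HIT  vc=[30, 28, 8]
17: 0x11 (blk 4, set 0) → L1-HIT  vc=[30, 28, 8]
18: 0x20 (blk 8, set 0) → VC-HIT  vc=[30, 28, 4]
19: 0x11 (blk 4, set 0) → VC-HIT  vc=[30, 28, 8]

OUTCOME = L1-HIT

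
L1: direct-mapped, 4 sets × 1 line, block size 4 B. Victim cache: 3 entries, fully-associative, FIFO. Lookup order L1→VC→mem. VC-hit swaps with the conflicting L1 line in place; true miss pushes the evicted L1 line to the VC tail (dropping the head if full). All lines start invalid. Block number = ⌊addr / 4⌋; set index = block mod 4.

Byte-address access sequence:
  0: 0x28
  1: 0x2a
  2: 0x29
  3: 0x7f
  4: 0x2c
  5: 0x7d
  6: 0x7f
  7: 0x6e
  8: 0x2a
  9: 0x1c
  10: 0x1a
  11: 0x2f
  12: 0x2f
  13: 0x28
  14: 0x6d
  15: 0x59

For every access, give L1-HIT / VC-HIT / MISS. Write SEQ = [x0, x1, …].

0: 0x28 (blk 10, set 2) → MISS  vc=[]
1: 0x2a (blk 10, set 2) → L1-HIT  vc=[]
2: 0x29 (blk 10, set 2) → L1-HIT  vc=[]
3: 0x7f (blk 31, set 3) → MISS  vc=[]
4: 0x2c (blk 11, set 3) → MISS  vc=[31]
5: 0x7d (blk 31, set 3) → VC-HIT  vc=[11]
6: 0x7f (blk 31, set 3) → L1-HIT  vc=[11]
7: 0x6e (blk 27, set 3) → MISS  vc=[11, 31]
8: 0x2a (blk 10, set 2) → L1-HIT  vc=[11, 31]
9: 0x1c (blk 7, set 3) → MISS  vc=[11, 31, 27]
10: 0x1a (blk 6, set 2) → MISS  vc=[31, 27, 10]
11: 0x2f (blk 11, set 3) → MISS  vc=[27, 10, 7]
12: 0x2f (blk 11, set 3) → L1-HIT  vc=[27, 10, 7]
13: 0x28 (blk 10, set 2) → VC-HIT  vc=[27, 6, 7]
14: 0x6d (blk 27, set 3) → VC-HIT  vc=[11, 6, 7]
15: 0x59 (blk 22, set 2) → MISS  vc=[6, 7, 10]

SEQ = [MISS, L1-HIT, L1-HIT, MISS, MISS, VC-HIT, L1-HIT, MISS, L1-HIT, MISS, MISS, MISS, L1-HIT, VC-HIT, VC-HIT, MISS]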